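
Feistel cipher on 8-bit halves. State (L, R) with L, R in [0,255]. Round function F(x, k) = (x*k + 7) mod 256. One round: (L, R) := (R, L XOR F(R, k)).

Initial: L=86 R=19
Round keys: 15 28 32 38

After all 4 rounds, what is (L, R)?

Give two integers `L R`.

Answer: 245 9

Derivation:
Round 1 (k=15): L=19 R=114
Round 2 (k=28): L=114 R=108
Round 3 (k=32): L=108 R=245
Round 4 (k=38): L=245 R=9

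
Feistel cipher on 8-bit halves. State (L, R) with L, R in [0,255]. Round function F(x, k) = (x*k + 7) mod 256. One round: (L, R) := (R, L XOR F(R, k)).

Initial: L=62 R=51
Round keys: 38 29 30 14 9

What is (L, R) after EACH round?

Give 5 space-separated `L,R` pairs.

Round 1 (k=38): L=51 R=167
Round 2 (k=29): L=167 R=193
Round 3 (k=30): L=193 R=2
Round 4 (k=14): L=2 R=226
Round 5 (k=9): L=226 R=251

Answer: 51,167 167,193 193,2 2,226 226,251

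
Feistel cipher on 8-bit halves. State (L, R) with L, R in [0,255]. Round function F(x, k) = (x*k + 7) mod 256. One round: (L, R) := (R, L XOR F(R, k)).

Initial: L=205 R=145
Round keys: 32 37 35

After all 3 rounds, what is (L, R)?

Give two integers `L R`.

Answer: 72 53

Derivation:
Round 1 (k=32): L=145 R=234
Round 2 (k=37): L=234 R=72
Round 3 (k=35): L=72 R=53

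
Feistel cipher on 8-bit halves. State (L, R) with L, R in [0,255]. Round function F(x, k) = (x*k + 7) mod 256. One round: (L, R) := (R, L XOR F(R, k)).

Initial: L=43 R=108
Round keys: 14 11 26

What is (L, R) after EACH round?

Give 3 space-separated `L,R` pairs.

Answer: 108,196 196,31 31,233

Derivation:
Round 1 (k=14): L=108 R=196
Round 2 (k=11): L=196 R=31
Round 3 (k=26): L=31 R=233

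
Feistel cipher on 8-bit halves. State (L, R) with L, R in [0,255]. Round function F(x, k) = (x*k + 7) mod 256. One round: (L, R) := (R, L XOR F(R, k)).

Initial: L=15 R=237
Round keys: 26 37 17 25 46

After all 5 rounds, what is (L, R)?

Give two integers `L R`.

Round 1 (k=26): L=237 R=22
Round 2 (k=37): L=22 R=216
Round 3 (k=17): L=216 R=73
Round 4 (k=25): L=73 R=240
Round 5 (k=46): L=240 R=110

Answer: 240 110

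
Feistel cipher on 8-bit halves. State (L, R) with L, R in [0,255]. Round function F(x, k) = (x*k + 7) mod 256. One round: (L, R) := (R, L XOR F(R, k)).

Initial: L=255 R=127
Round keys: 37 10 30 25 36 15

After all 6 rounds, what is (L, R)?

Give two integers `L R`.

Round 1 (k=37): L=127 R=157
Round 2 (k=10): L=157 R=86
Round 3 (k=30): L=86 R=134
Round 4 (k=25): L=134 R=75
Round 5 (k=36): L=75 R=21
Round 6 (k=15): L=21 R=9

Answer: 21 9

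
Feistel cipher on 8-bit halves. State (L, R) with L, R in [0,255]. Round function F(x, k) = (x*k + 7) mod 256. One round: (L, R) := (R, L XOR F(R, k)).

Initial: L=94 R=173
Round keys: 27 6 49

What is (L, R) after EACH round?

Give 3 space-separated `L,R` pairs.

Round 1 (k=27): L=173 R=24
Round 2 (k=6): L=24 R=58
Round 3 (k=49): L=58 R=57

Answer: 173,24 24,58 58,57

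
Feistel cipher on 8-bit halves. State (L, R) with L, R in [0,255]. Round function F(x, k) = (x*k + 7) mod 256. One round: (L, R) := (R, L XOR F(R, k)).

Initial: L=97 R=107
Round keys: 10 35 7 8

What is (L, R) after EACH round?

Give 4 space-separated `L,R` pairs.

Answer: 107,84 84,232 232,11 11,183

Derivation:
Round 1 (k=10): L=107 R=84
Round 2 (k=35): L=84 R=232
Round 3 (k=7): L=232 R=11
Round 4 (k=8): L=11 R=183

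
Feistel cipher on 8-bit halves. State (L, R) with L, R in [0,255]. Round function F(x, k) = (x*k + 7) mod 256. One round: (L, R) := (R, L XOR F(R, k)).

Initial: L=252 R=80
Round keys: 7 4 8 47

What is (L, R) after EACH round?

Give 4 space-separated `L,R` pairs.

Answer: 80,203 203,99 99,212 212,144

Derivation:
Round 1 (k=7): L=80 R=203
Round 2 (k=4): L=203 R=99
Round 3 (k=8): L=99 R=212
Round 4 (k=47): L=212 R=144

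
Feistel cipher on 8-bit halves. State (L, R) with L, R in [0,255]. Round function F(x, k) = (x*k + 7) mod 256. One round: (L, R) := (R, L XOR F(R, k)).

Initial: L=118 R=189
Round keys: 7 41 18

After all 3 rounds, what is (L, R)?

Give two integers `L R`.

Answer: 86 87

Derivation:
Round 1 (k=7): L=189 R=68
Round 2 (k=41): L=68 R=86
Round 3 (k=18): L=86 R=87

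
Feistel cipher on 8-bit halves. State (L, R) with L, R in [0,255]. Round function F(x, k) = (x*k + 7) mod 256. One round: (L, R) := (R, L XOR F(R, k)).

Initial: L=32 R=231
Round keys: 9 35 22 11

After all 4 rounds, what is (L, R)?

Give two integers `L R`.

Round 1 (k=9): L=231 R=6
Round 2 (k=35): L=6 R=62
Round 3 (k=22): L=62 R=93
Round 4 (k=11): L=93 R=56

Answer: 93 56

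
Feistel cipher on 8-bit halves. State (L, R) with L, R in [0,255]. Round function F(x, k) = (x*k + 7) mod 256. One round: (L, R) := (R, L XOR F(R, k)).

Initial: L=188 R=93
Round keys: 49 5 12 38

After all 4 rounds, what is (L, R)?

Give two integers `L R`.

Answer: 183 99

Derivation:
Round 1 (k=49): L=93 R=104
Round 2 (k=5): L=104 R=82
Round 3 (k=12): L=82 R=183
Round 4 (k=38): L=183 R=99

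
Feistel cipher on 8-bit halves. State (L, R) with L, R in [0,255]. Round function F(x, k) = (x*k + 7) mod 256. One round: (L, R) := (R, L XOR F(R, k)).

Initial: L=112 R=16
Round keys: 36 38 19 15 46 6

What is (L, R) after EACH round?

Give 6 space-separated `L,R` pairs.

Round 1 (k=36): L=16 R=55
Round 2 (k=38): L=55 R=33
Round 3 (k=19): L=33 R=77
Round 4 (k=15): L=77 R=171
Round 5 (k=46): L=171 R=140
Round 6 (k=6): L=140 R=228

Answer: 16,55 55,33 33,77 77,171 171,140 140,228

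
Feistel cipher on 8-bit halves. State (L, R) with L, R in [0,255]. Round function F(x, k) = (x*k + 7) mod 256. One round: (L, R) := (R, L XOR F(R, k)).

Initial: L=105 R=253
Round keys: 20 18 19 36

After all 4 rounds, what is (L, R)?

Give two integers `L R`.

Answer: 139 5

Derivation:
Round 1 (k=20): L=253 R=162
Round 2 (k=18): L=162 R=150
Round 3 (k=19): L=150 R=139
Round 4 (k=36): L=139 R=5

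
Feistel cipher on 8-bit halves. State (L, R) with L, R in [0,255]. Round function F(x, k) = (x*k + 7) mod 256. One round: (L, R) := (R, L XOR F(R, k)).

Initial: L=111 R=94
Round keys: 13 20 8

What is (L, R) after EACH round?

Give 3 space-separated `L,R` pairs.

Answer: 94,162 162,241 241,45

Derivation:
Round 1 (k=13): L=94 R=162
Round 2 (k=20): L=162 R=241
Round 3 (k=8): L=241 R=45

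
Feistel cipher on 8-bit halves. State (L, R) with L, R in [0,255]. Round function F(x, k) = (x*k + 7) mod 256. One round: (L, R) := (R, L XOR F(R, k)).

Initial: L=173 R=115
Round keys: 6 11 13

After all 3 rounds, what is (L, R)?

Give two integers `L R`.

Answer: 144 67

Derivation:
Round 1 (k=6): L=115 R=20
Round 2 (k=11): L=20 R=144
Round 3 (k=13): L=144 R=67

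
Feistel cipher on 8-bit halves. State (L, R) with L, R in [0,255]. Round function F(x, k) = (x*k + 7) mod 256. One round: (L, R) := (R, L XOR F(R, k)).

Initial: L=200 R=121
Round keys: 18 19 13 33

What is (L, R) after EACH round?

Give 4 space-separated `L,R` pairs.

Answer: 121,65 65,163 163,15 15,85

Derivation:
Round 1 (k=18): L=121 R=65
Round 2 (k=19): L=65 R=163
Round 3 (k=13): L=163 R=15
Round 4 (k=33): L=15 R=85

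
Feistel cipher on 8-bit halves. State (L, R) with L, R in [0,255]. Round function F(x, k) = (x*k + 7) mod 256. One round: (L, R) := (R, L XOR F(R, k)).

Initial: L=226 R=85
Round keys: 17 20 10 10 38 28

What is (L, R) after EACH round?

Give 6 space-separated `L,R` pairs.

Answer: 85,78 78,74 74,165 165,51 51,60 60,164

Derivation:
Round 1 (k=17): L=85 R=78
Round 2 (k=20): L=78 R=74
Round 3 (k=10): L=74 R=165
Round 4 (k=10): L=165 R=51
Round 5 (k=38): L=51 R=60
Round 6 (k=28): L=60 R=164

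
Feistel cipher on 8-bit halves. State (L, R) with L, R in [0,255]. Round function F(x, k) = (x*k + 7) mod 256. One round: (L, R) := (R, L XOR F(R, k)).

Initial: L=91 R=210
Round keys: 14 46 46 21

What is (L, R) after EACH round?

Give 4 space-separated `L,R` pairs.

Round 1 (k=14): L=210 R=216
Round 2 (k=46): L=216 R=5
Round 3 (k=46): L=5 R=53
Round 4 (k=21): L=53 R=101

Answer: 210,216 216,5 5,53 53,101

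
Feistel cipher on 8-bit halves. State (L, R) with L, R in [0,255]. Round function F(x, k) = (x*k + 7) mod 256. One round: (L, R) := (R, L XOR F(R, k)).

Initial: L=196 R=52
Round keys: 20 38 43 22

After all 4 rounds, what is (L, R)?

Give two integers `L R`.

Answer: 133 24

Derivation:
Round 1 (k=20): L=52 R=211
Round 2 (k=38): L=211 R=109
Round 3 (k=43): L=109 R=133
Round 4 (k=22): L=133 R=24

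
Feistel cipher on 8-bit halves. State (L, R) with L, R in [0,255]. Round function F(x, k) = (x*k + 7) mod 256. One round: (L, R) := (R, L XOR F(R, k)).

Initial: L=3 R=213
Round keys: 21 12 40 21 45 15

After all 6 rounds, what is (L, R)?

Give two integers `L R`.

Round 1 (k=21): L=213 R=131
Round 2 (k=12): L=131 R=254
Round 3 (k=40): L=254 R=52
Round 4 (k=21): L=52 R=181
Round 5 (k=45): L=181 R=236
Round 6 (k=15): L=236 R=110

Answer: 236 110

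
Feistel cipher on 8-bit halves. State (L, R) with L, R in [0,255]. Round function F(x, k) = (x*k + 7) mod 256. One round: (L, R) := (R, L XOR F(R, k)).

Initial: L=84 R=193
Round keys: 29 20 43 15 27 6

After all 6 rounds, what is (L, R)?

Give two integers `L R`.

Answer: 118 19

Derivation:
Round 1 (k=29): L=193 R=176
Round 2 (k=20): L=176 R=6
Round 3 (k=43): L=6 R=185
Round 4 (k=15): L=185 R=216
Round 5 (k=27): L=216 R=118
Round 6 (k=6): L=118 R=19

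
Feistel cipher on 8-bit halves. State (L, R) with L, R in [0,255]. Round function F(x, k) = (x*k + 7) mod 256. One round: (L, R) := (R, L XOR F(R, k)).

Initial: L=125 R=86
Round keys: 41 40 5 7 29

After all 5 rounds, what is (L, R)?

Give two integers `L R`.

Answer: 106 165

Derivation:
Round 1 (k=41): L=86 R=176
Round 2 (k=40): L=176 R=209
Round 3 (k=5): L=209 R=172
Round 4 (k=7): L=172 R=106
Round 5 (k=29): L=106 R=165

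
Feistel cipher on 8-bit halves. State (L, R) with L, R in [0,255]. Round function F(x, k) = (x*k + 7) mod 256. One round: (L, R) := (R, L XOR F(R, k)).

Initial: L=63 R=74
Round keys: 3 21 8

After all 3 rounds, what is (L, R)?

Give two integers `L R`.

Round 1 (k=3): L=74 R=218
Round 2 (k=21): L=218 R=163
Round 3 (k=8): L=163 R=197

Answer: 163 197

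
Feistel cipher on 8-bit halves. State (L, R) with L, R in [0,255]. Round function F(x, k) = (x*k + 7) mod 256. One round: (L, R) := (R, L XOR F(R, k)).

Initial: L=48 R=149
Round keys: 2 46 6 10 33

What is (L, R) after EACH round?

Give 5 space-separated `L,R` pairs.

Round 1 (k=2): L=149 R=1
Round 2 (k=46): L=1 R=160
Round 3 (k=6): L=160 R=198
Round 4 (k=10): L=198 R=99
Round 5 (k=33): L=99 R=12

Answer: 149,1 1,160 160,198 198,99 99,12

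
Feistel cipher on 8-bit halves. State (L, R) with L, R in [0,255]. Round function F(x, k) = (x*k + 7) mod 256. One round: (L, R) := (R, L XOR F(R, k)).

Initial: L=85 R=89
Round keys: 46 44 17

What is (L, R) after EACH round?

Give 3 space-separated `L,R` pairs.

Round 1 (k=46): L=89 R=80
Round 2 (k=44): L=80 R=158
Round 3 (k=17): L=158 R=213

Answer: 89,80 80,158 158,213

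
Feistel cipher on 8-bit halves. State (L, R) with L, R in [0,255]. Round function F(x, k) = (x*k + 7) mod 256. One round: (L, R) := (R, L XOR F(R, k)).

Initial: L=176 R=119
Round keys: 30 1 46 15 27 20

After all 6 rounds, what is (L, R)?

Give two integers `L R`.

Round 1 (k=30): L=119 R=73
Round 2 (k=1): L=73 R=39
Round 3 (k=46): L=39 R=64
Round 4 (k=15): L=64 R=224
Round 5 (k=27): L=224 R=231
Round 6 (k=20): L=231 R=243

Answer: 231 243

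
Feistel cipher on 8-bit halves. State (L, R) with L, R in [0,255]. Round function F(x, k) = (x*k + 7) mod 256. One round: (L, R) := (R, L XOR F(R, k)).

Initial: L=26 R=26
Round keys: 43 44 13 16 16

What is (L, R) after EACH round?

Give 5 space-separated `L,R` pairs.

Round 1 (k=43): L=26 R=127
Round 2 (k=44): L=127 R=193
Round 3 (k=13): L=193 R=171
Round 4 (k=16): L=171 R=118
Round 5 (k=16): L=118 R=204

Answer: 26,127 127,193 193,171 171,118 118,204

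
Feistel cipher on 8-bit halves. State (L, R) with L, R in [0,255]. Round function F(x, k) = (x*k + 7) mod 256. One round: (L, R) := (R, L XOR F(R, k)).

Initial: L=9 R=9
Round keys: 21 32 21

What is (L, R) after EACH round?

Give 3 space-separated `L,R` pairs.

Round 1 (k=21): L=9 R=205
Round 2 (k=32): L=205 R=174
Round 3 (k=21): L=174 R=128

Answer: 9,205 205,174 174,128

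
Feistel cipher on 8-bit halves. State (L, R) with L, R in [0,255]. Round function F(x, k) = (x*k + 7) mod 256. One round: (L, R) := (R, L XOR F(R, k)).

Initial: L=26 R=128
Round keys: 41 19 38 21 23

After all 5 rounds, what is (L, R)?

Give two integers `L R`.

Round 1 (k=41): L=128 R=157
Round 2 (k=19): L=157 R=46
Round 3 (k=38): L=46 R=70
Round 4 (k=21): L=70 R=235
Round 5 (k=23): L=235 R=98

Answer: 235 98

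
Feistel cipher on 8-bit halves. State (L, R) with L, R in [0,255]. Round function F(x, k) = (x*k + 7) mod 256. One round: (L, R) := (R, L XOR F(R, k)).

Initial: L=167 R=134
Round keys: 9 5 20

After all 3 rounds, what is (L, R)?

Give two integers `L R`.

Round 1 (k=9): L=134 R=26
Round 2 (k=5): L=26 R=15
Round 3 (k=20): L=15 R=41

Answer: 15 41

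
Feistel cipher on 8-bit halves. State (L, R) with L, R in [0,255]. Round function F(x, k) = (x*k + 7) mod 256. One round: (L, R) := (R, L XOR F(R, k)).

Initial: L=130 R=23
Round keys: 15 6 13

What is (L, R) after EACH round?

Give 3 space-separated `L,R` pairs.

Answer: 23,226 226,68 68,153

Derivation:
Round 1 (k=15): L=23 R=226
Round 2 (k=6): L=226 R=68
Round 3 (k=13): L=68 R=153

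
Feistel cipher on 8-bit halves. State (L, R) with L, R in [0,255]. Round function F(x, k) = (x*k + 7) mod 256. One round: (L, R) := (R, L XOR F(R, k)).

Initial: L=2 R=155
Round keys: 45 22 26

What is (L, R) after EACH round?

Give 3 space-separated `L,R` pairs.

Answer: 155,68 68,68 68,171

Derivation:
Round 1 (k=45): L=155 R=68
Round 2 (k=22): L=68 R=68
Round 3 (k=26): L=68 R=171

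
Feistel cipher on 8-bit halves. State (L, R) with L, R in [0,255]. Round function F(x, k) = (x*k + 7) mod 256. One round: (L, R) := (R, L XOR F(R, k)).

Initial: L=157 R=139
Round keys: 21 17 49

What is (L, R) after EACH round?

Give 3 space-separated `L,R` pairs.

Answer: 139,243 243,161 161,43

Derivation:
Round 1 (k=21): L=139 R=243
Round 2 (k=17): L=243 R=161
Round 3 (k=49): L=161 R=43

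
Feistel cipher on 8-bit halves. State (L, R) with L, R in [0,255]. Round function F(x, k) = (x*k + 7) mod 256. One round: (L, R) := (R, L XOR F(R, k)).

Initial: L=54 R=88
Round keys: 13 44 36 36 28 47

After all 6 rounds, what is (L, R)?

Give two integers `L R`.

Round 1 (k=13): L=88 R=73
Round 2 (k=44): L=73 R=203
Round 3 (k=36): L=203 R=218
Round 4 (k=36): L=218 R=100
Round 5 (k=28): L=100 R=45
Round 6 (k=47): L=45 R=46

Answer: 45 46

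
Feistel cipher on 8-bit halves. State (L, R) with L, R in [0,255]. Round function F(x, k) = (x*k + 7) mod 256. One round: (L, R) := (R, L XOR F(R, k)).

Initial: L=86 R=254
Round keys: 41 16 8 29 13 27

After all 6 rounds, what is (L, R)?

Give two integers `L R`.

Answer: 101 228

Derivation:
Round 1 (k=41): L=254 R=227
Round 2 (k=16): L=227 R=201
Round 3 (k=8): L=201 R=172
Round 4 (k=29): L=172 R=74
Round 5 (k=13): L=74 R=101
Round 6 (k=27): L=101 R=228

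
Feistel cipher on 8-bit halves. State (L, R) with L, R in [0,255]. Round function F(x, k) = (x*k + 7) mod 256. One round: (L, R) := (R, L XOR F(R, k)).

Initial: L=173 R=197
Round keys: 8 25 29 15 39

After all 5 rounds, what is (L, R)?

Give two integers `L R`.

Answer: 250 140

Derivation:
Round 1 (k=8): L=197 R=130
Round 2 (k=25): L=130 R=124
Round 3 (k=29): L=124 R=145
Round 4 (k=15): L=145 R=250
Round 5 (k=39): L=250 R=140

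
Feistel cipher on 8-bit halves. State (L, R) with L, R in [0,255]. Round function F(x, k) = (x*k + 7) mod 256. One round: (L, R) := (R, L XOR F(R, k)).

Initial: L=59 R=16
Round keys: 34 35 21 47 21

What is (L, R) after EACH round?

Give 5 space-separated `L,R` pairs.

Answer: 16,28 28,203 203,178 178,126 126,239

Derivation:
Round 1 (k=34): L=16 R=28
Round 2 (k=35): L=28 R=203
Round 3 (k=21): L=203 R=178
Round 4 (k=47): L=178 R=126
Round 5 (k=21): L=126 R=239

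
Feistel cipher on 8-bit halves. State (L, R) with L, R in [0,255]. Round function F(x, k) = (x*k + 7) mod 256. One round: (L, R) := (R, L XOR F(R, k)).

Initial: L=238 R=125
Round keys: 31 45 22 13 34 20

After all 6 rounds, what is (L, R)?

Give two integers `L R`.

Answer: 208 75

Derivation:
Round 1 (k=31): L=125 R=196
Round 2 (k=45): L=196 R=6
Round 3 (k=22): L=6 R=79
Round 4 (k=13): L=79 R=12
Round 5 (k=34): L=12 R=208
Round 6 (k=20): L=208 R=75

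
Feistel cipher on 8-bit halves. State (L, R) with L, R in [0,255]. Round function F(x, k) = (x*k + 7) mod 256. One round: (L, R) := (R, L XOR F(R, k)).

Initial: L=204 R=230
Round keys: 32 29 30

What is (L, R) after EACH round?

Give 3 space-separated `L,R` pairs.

Round 1 (k=32): L=230 R=11
Round 2 (k=29): L=11 R=160
Round 3 (k=30): L=160 R=204

Answer: 230,11 11,160 160,204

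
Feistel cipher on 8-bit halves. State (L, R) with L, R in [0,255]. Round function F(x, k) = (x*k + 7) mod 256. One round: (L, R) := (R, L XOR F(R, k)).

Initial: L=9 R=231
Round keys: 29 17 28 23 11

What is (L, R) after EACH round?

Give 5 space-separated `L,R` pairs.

Answer: 231,59 59,21 21,104 104,74 74,93

Derivation:
Round 1 (k=29): L=231 R=59
Round 2 (k=17): L=59 R=21
Round 3 (k=28): L=21 R=104
Round 4 (k=23): L=104 R=74
Round 5 (k=11): L=74 R=93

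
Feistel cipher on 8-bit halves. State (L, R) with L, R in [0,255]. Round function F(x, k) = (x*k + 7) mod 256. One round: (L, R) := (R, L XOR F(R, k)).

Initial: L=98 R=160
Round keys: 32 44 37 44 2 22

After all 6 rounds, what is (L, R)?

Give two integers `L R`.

Round 1 (k=32): L=160 R=101
Round 2 (k=44): L=101 R=195
Round 3 (k=37): L=195 R=83
Round 4 (k=44): L=83 R=136
Round 5 (k=2): L=136 R=68
Round 6 (k=22): L=68 R=87

Answer: 68 87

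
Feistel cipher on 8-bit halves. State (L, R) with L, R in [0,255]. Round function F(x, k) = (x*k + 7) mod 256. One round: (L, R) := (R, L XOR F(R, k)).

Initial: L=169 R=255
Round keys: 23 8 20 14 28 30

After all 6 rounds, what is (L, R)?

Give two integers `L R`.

Round 1 (k=23): L=255 R=89
Round 2 (k=8): L=89 R=48
Round 3 (k=20): L=48 R=158
Round 4 (k=14): L=158 R=155
Round 5 (k=28): L=155 R=101
Round 6 (k=30): L=101 R=70

Answer: 101 70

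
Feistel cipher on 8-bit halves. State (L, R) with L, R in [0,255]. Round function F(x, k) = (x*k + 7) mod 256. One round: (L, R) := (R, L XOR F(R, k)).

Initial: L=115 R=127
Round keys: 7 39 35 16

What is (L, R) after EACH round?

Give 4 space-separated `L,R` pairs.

Round 1 (k=7): L=127 R=243
Round 2 (k=39): L=243 R=115
Round 3 (k=35): L=115 R=51
Round 4 (k=16): L=51 R=68

Answer: 127,243 243,115 115,51 51,68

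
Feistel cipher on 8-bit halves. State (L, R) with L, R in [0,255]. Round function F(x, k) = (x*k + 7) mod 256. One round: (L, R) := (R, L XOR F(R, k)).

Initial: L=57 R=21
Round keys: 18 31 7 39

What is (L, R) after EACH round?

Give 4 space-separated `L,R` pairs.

Answer: 21,184 184,90 90,197 197,80

Derivation:
Round 1 (k=18): L=21 R=184
Round 2 (k=31): L=184 R=90
Round 3 (k=7): L=90 R=197
Round 4 (k=39): L=197 R=80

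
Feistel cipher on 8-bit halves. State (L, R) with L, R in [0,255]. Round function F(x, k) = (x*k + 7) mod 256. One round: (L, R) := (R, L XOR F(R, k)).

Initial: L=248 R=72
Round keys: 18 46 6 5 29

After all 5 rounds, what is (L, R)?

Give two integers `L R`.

Answer: 96 37

Derivation:
Round 1 (k=18): L=72 R=239
Round 2 (k=46): L=239 R=177
Round 3 (k=6): L=177 R=194
Round 4 (k=5): L=194 R=96
Round 5 (k=29): L=96 R=37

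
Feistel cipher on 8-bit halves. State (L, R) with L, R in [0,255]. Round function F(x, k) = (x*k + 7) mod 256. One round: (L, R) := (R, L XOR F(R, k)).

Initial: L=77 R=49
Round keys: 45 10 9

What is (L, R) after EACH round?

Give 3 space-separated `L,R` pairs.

Round 1 (k=45): L=49 R=233
Round 2 (k=10): L=233 R=16
Round 3 (k=9): L=16 R=126

Answer: 49,233 233,16 16,126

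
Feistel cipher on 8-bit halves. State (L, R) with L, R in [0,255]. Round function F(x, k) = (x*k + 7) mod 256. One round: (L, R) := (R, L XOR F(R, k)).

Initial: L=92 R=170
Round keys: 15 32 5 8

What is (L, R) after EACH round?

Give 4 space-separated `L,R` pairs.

Answer: 170,161 161,141 141,105 105,194

Derivation:
Round 1 (k=15): L=170 R=161
Round 2 (k=32): L=161 R=141
Round 3 (k=5): L=141 R=105
Round 4 (k=8): L=105 R=194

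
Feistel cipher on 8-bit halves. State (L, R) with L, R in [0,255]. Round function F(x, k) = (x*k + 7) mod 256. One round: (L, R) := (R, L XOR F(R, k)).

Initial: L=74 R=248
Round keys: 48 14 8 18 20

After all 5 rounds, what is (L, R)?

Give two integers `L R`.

Answer: 46 125

Derivation:
Round 1 (k=48): L=248 R=205
Round 2 (k=14): L=205 R=197
Round 3 (k=8): L=197 R=226
Round 4 (k=18): L=226 R=46
Round 5 (k=20): L=46 R=125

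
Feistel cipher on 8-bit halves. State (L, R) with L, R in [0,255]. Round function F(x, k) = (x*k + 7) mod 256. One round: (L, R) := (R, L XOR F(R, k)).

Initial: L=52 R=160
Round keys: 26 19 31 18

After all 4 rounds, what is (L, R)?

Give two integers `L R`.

Answer: 164 191

Derivation:
Round 1 (k=26): L=160 R=115
Round 2 (k=19): L=115 R=48
Round 3 (k=31): L=48 R=164
Round 4 (k=18): L=164 R=191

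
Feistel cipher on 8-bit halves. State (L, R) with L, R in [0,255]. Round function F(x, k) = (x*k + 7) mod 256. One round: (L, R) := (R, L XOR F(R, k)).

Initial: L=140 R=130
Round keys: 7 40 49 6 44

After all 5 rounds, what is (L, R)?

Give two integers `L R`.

Answer: 152 218

Derivation:
Round 1 (k=7): L=130 R=25
Round 2 (k=40): L=25 R=109
Round 3 (k=49): L=109 R=253
Round 4 (k=6): L=253 R=152
Round 5 (k=44): L=152 R=218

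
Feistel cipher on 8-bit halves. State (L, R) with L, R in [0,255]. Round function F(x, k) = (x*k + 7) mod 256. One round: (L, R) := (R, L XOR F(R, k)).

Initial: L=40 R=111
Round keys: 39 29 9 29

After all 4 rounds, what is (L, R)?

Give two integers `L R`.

Round 1 (k=39): L=111 R=216
Round 2 (k=29): L=216 R=16
Round 3 (k=9): L=16 R=79
Round 4 (k=29): L=79 R=234

Answer: 79 234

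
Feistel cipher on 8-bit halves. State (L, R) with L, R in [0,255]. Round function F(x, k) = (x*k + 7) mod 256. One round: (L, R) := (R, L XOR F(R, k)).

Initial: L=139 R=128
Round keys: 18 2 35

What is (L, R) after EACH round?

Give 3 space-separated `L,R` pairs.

Round 1 (k=18): L=128 R=140
Round 2 (k=2): L=140 R=159
Round 3 (k=35): L=159 R=72

Answer: 128,140 140,159 159,72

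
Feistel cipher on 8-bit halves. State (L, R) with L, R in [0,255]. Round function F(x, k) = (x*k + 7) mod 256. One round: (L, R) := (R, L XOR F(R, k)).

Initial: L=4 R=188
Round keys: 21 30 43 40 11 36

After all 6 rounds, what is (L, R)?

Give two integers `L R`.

Answer: 60 93

Derivation:
Round 1 (k=21): L=188 R=119
Round 2 (k=30): L=119 R=69
Round 3 (k=43): L=69 R=233
Round 4 (k=40): L=233 R=42
Round 5 (k=11): L=42 R=60
Round 6 (k=36): L=60 R=93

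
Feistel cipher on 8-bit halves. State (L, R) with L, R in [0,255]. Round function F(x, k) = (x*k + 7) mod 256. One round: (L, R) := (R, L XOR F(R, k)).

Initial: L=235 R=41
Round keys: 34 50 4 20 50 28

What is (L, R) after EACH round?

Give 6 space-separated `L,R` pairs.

Answer: 41,146 146,162 162,29 29,233 233,148 148,222

Derivation:
Round 1 (k=34): L=41 R=146
Round 2 (k=50): L=146 R=162
Round 3 (k=4): L=162 R=29
Round 4 (k=20): L=29 R=233
Round 5 (k=50): L=233 R=148
Round 6 (k=28): L=148 R=222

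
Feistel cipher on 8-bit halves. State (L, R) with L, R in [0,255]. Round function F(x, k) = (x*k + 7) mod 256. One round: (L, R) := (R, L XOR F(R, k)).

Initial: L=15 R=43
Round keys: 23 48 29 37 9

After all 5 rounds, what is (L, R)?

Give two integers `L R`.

Round 1 (k=23): L=43 R=235
Round 2 (k=48): L=235 R=60
Round 3 (k=29): L=60 R=56
Round 4 (k=37): L=56 R=35
Round 5 (k=9): L=35 R=122

Answer: 35 122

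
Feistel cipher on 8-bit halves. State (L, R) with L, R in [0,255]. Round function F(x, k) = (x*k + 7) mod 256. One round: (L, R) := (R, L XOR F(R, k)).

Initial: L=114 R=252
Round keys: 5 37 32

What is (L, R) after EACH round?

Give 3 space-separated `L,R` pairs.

Answer: 252,129 129,80 80,134

Derivation:
Round 1 (k=5): L=252 R=129
Round 2 (k=37): L=129 R=80
Round 3 (k=32): L=80 R=134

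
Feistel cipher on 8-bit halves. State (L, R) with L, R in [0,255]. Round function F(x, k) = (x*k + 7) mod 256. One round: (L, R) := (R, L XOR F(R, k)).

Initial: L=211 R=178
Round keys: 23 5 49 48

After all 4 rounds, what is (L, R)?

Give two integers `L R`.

Round 1 (k=23): L=178 R=214
Round 2 (k=5): L=214 R=135
Round 3 (k=49): L=135 R=8
Round 4 (k=48): L=8 R=0

Answer: 8 0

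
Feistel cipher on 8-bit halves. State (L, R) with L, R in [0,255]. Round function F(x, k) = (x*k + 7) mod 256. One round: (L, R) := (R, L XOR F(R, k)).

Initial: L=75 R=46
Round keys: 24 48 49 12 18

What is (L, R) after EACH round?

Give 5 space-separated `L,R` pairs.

Round 1 (k=24): L=46 R=28
Round 2 (k=48): L=28 R=105
Round 3 (k=49): L=105 R=60
Round 4 (k=12): L=60 R=190
Round 5 (k=18): L=190 R=95

Answer: 46,28 28,105 105,60 60,190 190,95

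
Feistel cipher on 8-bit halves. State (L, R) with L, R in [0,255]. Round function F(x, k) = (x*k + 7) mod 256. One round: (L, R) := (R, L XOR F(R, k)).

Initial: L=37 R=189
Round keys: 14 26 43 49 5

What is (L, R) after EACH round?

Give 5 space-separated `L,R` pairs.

Round 1 (k=14): L=189 R=120
Round 2 (k=26): L=120 R=138
Round 3 (k=43): L=138 R=77
Round 4 (k=49): L=77 R=78
Round 5 (k=5): L=78 R=192

Answer: 189,120 120,138 138,77 77,78 78,192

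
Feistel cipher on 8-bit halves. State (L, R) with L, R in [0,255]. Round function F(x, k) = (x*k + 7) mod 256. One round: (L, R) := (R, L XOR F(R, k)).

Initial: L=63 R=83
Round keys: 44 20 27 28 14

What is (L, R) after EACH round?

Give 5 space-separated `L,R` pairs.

Round 1 (k=44): L=83 R=116
Round 2 (k=20): L=116 R=68
Round 3 (k=27): L=68 R=71
Round 4 (k=28): L=71 R=143
Round 5 (k=14): L=143 R=158

Answer: 83,116 116,68 68,71 71,143 143,158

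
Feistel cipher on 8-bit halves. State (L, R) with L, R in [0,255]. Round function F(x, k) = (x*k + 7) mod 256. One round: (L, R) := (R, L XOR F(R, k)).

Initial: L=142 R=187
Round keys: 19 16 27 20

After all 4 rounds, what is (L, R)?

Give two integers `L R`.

Round 1 (k=19): L=187 R=102
Round 2 (k=16): L=102 R=220
Round 3 (k=27): L=220 R=93
Round 4 (k=20): L=93 R=151

Answer: 93 151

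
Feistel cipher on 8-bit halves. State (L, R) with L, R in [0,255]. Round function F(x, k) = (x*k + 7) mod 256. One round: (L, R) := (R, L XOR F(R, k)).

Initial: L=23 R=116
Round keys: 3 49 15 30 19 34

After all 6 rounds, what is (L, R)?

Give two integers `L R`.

Round 1 (k=3): L=116 R=116
Round 2 (k=49): L=116 R=79
Round 3 (k=15): L=79 R=220
Round 4 (k=30): L=220 R=128
Round 5 (k=19): L=128 R=91
Round 6 (k=34): L=91 R=157

Answer: 91 157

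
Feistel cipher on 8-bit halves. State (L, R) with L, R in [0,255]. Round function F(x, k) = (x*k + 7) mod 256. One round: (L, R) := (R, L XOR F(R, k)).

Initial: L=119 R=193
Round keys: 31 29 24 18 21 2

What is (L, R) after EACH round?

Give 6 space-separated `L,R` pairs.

Round 1 (k=31): L=193 R=17
Round 2 (k=29): L=17 R=53
Round 3 (k=24): L=53 R=238
Round 4 (k=18): L=238 R=246
Round 5 (k=21): L=246 R=219
Round 6 (k=2): L=219 R=75

Answer: 193,17 17,53 53,238 238,246 246,219 219,75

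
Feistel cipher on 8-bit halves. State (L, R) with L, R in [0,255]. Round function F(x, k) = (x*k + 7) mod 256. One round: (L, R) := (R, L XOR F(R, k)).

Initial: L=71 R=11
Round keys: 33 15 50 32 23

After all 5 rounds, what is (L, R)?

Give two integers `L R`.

Answer: 174 149

Derivation:
Round 1 (k=33): L=11 R=53
Round 2 (k=15): L=53 R=41
Round 3 (k=50): L=41 R=60
Round 4 (k=32): L=60 R=174
Round 5 (k=23): L=174 R=149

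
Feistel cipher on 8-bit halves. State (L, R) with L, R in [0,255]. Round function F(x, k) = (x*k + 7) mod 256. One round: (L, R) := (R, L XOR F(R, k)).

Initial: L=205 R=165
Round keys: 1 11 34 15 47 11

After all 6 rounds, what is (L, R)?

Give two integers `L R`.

Answer: 247 224

Derivation:
Round 1 (k=1): L=165 R=97
Round 2 (k=11): L=97 R=151
Round 3 (k=34): L=151 R=116
Round 4 (k=15): L=116 R=68
Round 5 (k=47): L=68 R=247
Round 6 (k=11): L=247 R=224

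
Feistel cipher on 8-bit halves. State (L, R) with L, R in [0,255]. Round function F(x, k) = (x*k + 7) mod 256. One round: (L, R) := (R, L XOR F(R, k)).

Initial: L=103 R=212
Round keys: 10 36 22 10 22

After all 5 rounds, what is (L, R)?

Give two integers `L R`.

Answer: 226 178

Derivation:
Round 1 (k=10): L=212 R=40
Round 2 (k=36): L=40 R=115
Round 3 (k=22): L=115 R=193
Round 4 (k=10): L=193 R=226
Round 5 (k=22): L=226 R=178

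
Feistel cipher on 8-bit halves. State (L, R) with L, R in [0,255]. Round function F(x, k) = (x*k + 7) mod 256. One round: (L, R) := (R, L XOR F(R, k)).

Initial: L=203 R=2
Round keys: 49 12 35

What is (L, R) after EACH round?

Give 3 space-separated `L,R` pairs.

Answer: 2,162 162,157 157,220

Derivation:
Round 1 (k=49): L=2 R=162
Round 2 (k=12): L=162 R=157
Round 3 (k=35): L=157 R=220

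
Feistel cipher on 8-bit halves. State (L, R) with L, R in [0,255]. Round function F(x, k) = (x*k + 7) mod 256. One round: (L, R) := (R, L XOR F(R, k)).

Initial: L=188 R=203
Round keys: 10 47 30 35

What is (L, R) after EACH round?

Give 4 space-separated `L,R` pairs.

Answer: 203,73 73,165 165,20 20,102

Derivation:
Round 1 (k=10): L=203 R=73
Round 2 (k=47): L=73 R=165
Round 3 (k=30): L=165 R=20
Round 4 (k=35): L=20 R=102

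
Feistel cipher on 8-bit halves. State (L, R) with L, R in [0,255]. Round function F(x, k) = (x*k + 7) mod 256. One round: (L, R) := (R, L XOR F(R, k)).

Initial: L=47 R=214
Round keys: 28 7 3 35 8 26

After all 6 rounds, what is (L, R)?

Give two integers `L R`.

Answer: 93 221

Derivation:
Round 1 (k=28): L=214 R=64
Round 2 (k=7): L=64 R=17
Round 3 (k=3): L=17 R=122
Round 4 (k=35): L=122 R=164
Round 5 (k=8): L=164 R=93
Round 6 (k=26): L=93 R=221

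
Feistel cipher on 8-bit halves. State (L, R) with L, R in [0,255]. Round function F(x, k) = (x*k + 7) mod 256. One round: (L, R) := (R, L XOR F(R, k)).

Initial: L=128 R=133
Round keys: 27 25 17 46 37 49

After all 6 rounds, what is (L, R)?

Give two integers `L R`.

Round 1 (k=27): L=133 R=142
Round 2 (k=25): L=142 R=96
Round 3 (k=17): L=96 R=233
Round 4 (k=46): L=233 R=133
Round 5 (k=37): L=133 R=169
Round 6 (k=49): L=169 R=229

Answer: 169 229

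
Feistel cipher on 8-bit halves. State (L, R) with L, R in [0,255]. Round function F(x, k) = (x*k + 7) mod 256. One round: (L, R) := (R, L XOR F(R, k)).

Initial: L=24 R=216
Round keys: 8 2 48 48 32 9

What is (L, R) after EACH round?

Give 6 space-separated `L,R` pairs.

Round 1 (k=8): L=216 R=223
Round 2 (k=2): L=223 R=29
Round 3 (k=48): L=29 R=168
Round 4 (k=48): L=168 R=154
Round 5 (k=32): L=154 R=239
Round 6 (k=9): L=239 R=244

Answer: 216,223 223,29 29,168 168,154 154,239 239,244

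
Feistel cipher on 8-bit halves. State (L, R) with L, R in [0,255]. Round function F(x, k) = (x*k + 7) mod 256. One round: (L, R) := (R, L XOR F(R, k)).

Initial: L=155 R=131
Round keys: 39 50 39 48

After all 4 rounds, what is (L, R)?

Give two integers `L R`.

Answer: 54 129

Derivation:
Round 1 (k=39): L=131 R=103
Round 2 (k=50): L=103 R=166
Round 3 (k=39): L=166 R=54
Round 4 (k=48): L=54 R=129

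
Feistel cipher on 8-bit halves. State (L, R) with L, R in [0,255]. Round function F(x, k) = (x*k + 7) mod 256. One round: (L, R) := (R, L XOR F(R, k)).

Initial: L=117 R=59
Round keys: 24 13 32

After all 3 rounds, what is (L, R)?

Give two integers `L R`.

Round 1 (k=24): L=59 R=250
Round 2 (k=13): L=250 R=130
Round 3 (k=32): L=130 R=189

Answer: 130 189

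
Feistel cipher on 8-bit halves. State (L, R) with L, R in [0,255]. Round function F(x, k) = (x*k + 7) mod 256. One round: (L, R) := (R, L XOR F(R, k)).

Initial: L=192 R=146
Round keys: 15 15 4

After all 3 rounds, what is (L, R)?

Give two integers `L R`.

Answer: 144 18

Derivation:
Round 1 (k=15): L=146 R=85
Round 2 (k=15): L=85 R=144
Round 3 (k=4): L=144 R=18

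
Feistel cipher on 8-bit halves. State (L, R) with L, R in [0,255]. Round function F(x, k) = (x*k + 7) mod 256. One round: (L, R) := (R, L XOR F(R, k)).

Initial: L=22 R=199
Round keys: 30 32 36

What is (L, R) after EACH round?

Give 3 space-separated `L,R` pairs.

Answer: 199,79 79,32 32,200

Derivation:
Round 1 (k=30): L=199 R=79
Round 2 (k=32): L=79 R=32
Round 3 (k=36): L=32 R=200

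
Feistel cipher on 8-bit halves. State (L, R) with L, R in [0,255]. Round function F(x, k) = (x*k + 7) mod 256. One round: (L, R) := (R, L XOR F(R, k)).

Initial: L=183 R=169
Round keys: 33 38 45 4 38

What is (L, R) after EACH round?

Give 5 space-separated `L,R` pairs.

Round 1 (k=33): L=169 R=103
Round 2 (k=38): L=103 R=248
Round 3 (k=45): L=248 R=248
Round 4 (k=4): L=248 R=31
Round 5 (k=38): L=31 R=89

Answer: 169,103 103,248 248,248 248,31 31,89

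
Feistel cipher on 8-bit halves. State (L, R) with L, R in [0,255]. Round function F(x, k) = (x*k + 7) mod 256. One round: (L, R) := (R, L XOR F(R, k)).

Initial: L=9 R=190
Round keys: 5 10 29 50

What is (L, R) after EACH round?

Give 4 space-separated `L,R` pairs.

Round 1 (k=5): L=190 R=180
Round 2 (k=10): L=180 R=177
Round 3 (k=29): L=177 R=160
Round 4 (k=50): L=160 R=246

Answer: 190,180 180,177 177,160 160,246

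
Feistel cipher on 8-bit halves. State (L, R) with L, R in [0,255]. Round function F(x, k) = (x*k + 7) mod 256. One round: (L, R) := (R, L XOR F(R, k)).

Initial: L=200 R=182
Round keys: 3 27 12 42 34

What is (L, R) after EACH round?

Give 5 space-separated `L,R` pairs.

Round 1 (k=3): L=182 R=225
Round 2 (k=27): L=225 R=116
Round 3 (k=12): L=116 R=150
Round 4 (k=42): L=150 R=215
Round 5 (k=34): L=215 R=3

Answer: 182,225 225,116 116,150 150,215 215,3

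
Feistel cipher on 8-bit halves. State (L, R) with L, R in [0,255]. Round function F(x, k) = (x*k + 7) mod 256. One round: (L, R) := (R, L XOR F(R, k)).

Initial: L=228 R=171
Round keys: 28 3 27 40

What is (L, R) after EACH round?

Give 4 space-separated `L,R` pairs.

Answer: 171,95 95,143 143,67 67,240

Derivation:
Round 1 (k=28): L=171 R=95
Round 2 (k=3): L=95 R=143
Round 3 (k=27): L=143 R=67
Round 4 (k=40): L=67 R=240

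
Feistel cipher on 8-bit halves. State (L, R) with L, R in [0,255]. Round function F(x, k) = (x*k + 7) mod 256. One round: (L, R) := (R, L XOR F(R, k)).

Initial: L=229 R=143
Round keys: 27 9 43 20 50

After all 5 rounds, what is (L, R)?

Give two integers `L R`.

Answer: 76 210

Derivation:
Round 1 (k=27): L=143 R=249
Round 2 (k=9): L=249 R=71
Round 3 (k=43): L=71 R=13
Round 4 (k=20): L=13 R=76
Round 5 (k=50): L=76 R=210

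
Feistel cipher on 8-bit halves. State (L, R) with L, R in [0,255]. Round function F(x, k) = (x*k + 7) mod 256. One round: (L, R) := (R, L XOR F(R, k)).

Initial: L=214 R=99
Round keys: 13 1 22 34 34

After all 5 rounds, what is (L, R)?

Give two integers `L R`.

Answer: 105 14

Derivation:
Round 1 (k=13): L=99 R=216
Round 2 (k=1): L=216 R=188
Round 3 (k=22): L=188 R=247
Round 4 (k=34): L=247 R=105
Round 5 (k=34): L=105 R=14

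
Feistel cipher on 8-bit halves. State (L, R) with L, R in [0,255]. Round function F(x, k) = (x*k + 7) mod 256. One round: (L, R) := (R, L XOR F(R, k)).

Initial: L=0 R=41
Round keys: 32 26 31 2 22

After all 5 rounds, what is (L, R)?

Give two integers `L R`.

Answer: 251 13

Derivation:
Round 1 (k=32): L=41 R=39
Round 2 (k=26): L=39 R=212
Round 3 (k=31): L=212 R=148
Round 4 (k=2): L=148 R=251
Round 5 (k=22): L=251 R=13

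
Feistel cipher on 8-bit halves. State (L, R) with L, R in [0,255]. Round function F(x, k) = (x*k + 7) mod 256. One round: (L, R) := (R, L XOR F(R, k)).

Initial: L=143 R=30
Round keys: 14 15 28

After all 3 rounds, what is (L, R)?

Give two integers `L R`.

Round 1 (k=14): L=30 R=36
Round 2 (k=15): L=36 R=61
Round 3 (k=28): L=61 R=151

Answer: 61 151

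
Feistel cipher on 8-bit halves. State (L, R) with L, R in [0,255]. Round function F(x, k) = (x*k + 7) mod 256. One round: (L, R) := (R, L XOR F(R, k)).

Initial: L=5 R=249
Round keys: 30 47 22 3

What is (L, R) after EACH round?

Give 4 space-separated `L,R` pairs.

Answer: 249,48 48,46 46,203 203,70

Derivation:
Round 1 (k=30): L=249 R=48
Round 2 (k=47): L=48 R=46
Round 3 (k=22): L=46 R=203
Round 4 (k=3): L=203 R=70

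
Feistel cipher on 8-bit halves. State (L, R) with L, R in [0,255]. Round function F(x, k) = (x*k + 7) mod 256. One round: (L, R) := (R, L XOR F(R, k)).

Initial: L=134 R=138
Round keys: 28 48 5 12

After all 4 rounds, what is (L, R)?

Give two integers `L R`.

Round 1 (k=28): L=138 R=153
Round 2 (k=48): L=153 R=61
Round 3 (k=5): L=61 R=161
Round 4 (k=12): L=161 R=174

Answer: 161 174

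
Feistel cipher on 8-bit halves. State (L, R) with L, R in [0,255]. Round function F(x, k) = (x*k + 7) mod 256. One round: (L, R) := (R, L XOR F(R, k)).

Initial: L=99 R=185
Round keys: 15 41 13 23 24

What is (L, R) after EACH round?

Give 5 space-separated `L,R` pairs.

Answer: 185,189 189,245 245,197 197,79 79,170

Derivation:
Round 1 (k=15): L=185 R=189
Round 2 (k=41): L=189 R=245
Round 3 (k=13): L=245 R=197
Round 4 (k=23): L=197 R=79
Round 5 (k=24): L=79 R=170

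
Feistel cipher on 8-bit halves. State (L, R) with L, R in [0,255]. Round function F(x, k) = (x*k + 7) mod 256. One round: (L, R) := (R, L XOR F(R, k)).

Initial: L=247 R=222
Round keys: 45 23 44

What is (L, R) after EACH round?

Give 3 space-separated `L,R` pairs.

Round 1 (k=45): L=222 R=250
Round 2 (k=23): L=250 R=163
Round 3 (k=44): L=163 R=241

Answer: 222,250 250,163 163,241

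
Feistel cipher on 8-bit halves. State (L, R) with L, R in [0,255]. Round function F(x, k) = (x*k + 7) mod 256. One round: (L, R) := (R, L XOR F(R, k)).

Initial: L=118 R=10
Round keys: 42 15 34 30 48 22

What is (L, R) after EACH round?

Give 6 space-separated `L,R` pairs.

Round 1 (k=42): L=10 R=221
Round 2 (k=15): L=221 R=240
Round 3 (k=34): L=240 R=58
Round 4 (k=30): L=58 R=35
Round 5 (k=48): L=35 R=173
Round 6 (k=22): L=173 R=198

Answer: 10,221 221,240 240,58 58,35 35,173 173,198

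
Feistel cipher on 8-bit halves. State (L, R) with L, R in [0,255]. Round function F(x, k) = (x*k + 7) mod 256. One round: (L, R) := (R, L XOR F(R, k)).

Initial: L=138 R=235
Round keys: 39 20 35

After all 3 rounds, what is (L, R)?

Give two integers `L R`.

Round 1 (k=39): L=235 R=94
Round 2 (k=20): L=94 R=180
Round 3 (k=35): L=180 R=253

Answer: 180 253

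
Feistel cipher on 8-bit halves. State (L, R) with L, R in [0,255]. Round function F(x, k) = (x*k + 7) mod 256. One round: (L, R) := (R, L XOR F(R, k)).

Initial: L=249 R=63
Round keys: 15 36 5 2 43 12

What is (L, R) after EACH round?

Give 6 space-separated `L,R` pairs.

Round 1 (k=15): L=63 R=65
Round 2 (k=36): L=65 R=20
Round 3 (k=5): L=20 R=42
Round 4 (k=2): L=42 R=79
Round 5 (k=43): L=79 R=102
Round 6 (k=12): L=102 R=128

Answer: 63,65 65,20 20,42 42,79 79,102 102,128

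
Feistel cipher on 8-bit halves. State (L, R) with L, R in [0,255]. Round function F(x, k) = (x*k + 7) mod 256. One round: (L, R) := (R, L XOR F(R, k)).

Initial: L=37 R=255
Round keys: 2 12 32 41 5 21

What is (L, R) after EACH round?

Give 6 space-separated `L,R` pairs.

Answer: 255,32 32,120 120,39 39,62 62,26 26,23

Derivation:
Round 1 (k=2): L=255 R=32
Round 2 (k=12): L=32 R=120
Round 3 (k=32): L=120 R=39
Round 4 (k=41): L=39 R=62
Round 5 (k=5): L=62 R=26
Round 6 (k=21): L=26 R=23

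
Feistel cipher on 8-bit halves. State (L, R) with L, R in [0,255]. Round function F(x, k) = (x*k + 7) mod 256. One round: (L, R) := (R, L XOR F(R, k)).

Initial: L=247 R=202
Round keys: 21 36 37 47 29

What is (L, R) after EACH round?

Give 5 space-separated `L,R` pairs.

Answer: 202,110 110,181 181,94 94,252 252,205

Derivation:
Round 1 (k=21): L=202 R=110
Round 2 (k=36): L=110 R=181
Round 3 (k=37): L=181 R=94
Round 4 (k=47): L=94 R=252
Round 5 (k=29): L=252 R=205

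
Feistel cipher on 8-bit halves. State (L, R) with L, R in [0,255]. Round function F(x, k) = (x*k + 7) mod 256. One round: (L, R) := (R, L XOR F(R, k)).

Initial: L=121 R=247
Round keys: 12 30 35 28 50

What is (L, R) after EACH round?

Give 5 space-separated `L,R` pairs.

Answer: 247,226 226,116 116,1 1,87 87,4

Derivation:
Round 1 (k=12): L=247 R=226
Round 2 (k=30): L=226 R=116
Round 3 (k=35): L=116 R=1
Round 4 (k=28): L=1 R=87
Round 5 (k=50): L=87 R=4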